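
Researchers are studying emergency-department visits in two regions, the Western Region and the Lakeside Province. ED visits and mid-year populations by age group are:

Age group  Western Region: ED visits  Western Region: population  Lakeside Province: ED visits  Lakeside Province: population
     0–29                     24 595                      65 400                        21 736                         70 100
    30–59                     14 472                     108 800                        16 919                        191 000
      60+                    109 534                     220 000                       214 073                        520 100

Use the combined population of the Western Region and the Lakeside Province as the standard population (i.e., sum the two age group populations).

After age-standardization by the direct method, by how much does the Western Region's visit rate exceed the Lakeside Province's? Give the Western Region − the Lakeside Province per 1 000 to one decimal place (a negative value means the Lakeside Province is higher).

Age-specific rates per 1 000 for the Western Region: 376.070, 133.015, 497.882.
For the Lakeside Province: 310.071, 88.581, 411.600.
Combined standard total = 1 175 400; weights = 0.1153, 0.2551, 0.6297.
The Western Region: 0.1153×376.070 + 0.2551×133.015 + 0.6297×497.882 = 390.7756 per 1 000.
The Lakeside Province: 0.1153×310.071 + 0.2551×88.581 + 0.6297×411.600 = 317.5057 per 1 000.
Difference = 390.7756 − 317.5057 = 73.2699.

73.3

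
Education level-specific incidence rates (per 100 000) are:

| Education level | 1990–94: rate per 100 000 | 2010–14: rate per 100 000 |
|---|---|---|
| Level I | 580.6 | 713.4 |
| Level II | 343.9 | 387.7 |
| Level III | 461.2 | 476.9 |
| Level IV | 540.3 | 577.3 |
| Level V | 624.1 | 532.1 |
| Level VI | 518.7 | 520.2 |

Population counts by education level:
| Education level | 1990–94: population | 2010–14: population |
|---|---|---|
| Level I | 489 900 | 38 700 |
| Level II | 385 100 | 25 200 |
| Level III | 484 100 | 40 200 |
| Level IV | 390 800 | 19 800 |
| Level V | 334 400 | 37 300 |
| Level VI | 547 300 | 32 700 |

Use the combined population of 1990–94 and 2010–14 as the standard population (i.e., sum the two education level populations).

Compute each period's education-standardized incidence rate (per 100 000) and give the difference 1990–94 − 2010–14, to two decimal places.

Combined standard total = 2 825 500; weights = 0.1871, 0.1452, 0.1856, 0.1453, 0.1316, 0.2053.
1990–94: 0.1871×580.6 + 0.1452×343.9 + 0.1856×461.2 + 0.1453×540.3 + 0.1316×624.1 + 0.2053×518.7 = 511.2319 per 100 000.
2010–14: 0.1871×713.4 + 0.1452×387.7 + 0.1856×476.9 + 0.1453×577.3 + 0.1316×532.1 + 0.2053×520.2 = 538.9319 per 100 000.
Difference = 511.2319 − 538.9319 = -27.7001.

-27.70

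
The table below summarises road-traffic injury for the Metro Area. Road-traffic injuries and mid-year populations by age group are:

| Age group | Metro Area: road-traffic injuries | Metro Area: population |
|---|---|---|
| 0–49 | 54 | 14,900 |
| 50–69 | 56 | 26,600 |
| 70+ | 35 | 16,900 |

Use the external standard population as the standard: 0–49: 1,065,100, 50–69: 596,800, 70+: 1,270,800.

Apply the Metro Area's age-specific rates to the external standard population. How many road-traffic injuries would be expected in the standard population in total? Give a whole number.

Age-specific rates per 100,000 for the Metro Area: 362.42, 210.53, 207.10.
Expected road-traffic injuries = Σ (standard pop × age-specific rate ÷ 100,000)
= 1,065,100×362.42/100,000 + 596,800×210.53/100,000 + 1,270,800×207.10/100,000
= 3860.09 + 1256.42 + 2631.83 = 7748.35.

7748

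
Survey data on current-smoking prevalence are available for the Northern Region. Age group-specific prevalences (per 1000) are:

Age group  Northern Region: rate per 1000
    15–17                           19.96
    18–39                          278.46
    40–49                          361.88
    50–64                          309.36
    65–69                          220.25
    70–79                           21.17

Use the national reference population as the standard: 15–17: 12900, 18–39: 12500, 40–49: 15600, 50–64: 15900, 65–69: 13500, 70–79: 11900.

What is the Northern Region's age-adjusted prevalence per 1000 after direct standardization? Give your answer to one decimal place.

213.0

Standard total = 82300; weights = 0.1567, 0.1519, 0.1896, 0.1932, 0.1640, 0.1446.
Standardized rate: 0.1567×19.96 + 0.1519×278.46 + 0.1896×361.88 + 0.1932×309.36 + 0.1640×220.25 + 0.1446×21.17 = 212.9731 per 1000.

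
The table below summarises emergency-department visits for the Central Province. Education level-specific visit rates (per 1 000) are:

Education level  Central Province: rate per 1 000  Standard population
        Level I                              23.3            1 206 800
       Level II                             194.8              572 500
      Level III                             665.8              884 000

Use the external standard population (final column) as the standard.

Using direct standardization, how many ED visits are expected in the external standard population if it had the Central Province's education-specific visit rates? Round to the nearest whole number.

728209

Expected ED visits = Σ (standard pop × education-specific rate ÷ 1 000)
= 1 206 800×23.3/1 000 + 572 500×194.8/1 000 + 884 000×665.8/1 000
= 28118.44 + 111523.00 + 588567.20 = 728208.64.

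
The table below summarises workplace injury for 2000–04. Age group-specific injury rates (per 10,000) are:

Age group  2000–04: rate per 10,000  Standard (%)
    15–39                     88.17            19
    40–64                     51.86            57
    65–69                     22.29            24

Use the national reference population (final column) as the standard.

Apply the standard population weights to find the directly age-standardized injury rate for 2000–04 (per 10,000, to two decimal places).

Standard weights: 0.19, 0.57, 0.24.
Standardized rate: 0.1900×88.17 + 0.5700×51.86 + 0.2400×22.29 = 51.6621 per 10,000.

51.66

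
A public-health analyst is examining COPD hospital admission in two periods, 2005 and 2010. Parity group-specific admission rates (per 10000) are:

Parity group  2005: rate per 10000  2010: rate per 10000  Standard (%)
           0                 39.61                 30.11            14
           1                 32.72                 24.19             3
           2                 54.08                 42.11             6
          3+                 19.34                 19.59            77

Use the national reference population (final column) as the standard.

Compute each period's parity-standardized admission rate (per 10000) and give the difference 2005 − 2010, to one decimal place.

2.1

Standard weights: 0.14, 0.03, 0.06, 0.77.
2005: 0.1400×39.61 + 0.0300×32.72 + 0.0600×54.08 + 0.7700×19.34 = 24.6636 per 10000.
2010: 0.1400×30.11 + 0.0300×24.19 + 0.0600×42.11 + 0.7700×19.59 = 22.5520 per 10000.
Difference = 24.6636 − 22.5520 = 2.1116.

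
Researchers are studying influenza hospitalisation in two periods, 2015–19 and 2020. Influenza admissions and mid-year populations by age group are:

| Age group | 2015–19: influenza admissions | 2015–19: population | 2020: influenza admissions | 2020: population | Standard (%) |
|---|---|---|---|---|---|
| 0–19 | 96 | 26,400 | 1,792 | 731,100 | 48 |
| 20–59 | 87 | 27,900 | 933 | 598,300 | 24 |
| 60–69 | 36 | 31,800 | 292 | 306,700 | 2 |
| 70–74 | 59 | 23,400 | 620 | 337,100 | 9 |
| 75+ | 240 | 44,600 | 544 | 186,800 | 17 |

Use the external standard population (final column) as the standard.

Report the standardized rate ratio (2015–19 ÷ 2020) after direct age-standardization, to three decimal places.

Age-specific rates per 100,000 for 2015–19: 363.64, 311.83, 113.21, 252.14, 538.12.
For 2020: 245.11, 155.94, 95.21, 183.92, 291.22.
Standard weights: 0.48, 0.24, 0.02, 0.09, 0.17.
2015–19: 0.4800×363.64 + 0.2400×311.83 + 0.0200×113.21 + 0.0900×252.14 + 0.1700×538.12 = 365.8204 per 100,000.
2020: 0.4800×245.11 + 0.2400×155.94 + 0.0200×95.21 + 0.0900×183.92 + 0.1700×291.22 = 223.0435 per 100,000.
Ratio = 365.8204 ÷ 223.0435 = 1.64013.

1.640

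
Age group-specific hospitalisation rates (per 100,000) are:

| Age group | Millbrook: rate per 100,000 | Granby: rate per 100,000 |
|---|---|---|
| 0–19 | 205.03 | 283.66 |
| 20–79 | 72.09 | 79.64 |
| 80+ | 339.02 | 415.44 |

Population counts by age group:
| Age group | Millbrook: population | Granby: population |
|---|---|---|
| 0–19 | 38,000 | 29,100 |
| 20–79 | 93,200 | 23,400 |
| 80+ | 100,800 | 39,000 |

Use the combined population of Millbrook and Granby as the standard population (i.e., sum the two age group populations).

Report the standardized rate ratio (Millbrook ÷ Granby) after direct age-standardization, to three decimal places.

0.805

Combined standard total = 323,500; weights = 0.2074, 0.3604, 0.4321.
Millbrook: 0.2074×205.03 + 0.3604×72.09 + 0.4321×339.02 = 215.0176 per 100,000.
Granby: 0.2074×283.66 + 0.3604×79.64 + 0.4321×415.44 = 267.0730 per 100,000.
Ratio = 215.0176 ÷ 267.0730 = 0.80509.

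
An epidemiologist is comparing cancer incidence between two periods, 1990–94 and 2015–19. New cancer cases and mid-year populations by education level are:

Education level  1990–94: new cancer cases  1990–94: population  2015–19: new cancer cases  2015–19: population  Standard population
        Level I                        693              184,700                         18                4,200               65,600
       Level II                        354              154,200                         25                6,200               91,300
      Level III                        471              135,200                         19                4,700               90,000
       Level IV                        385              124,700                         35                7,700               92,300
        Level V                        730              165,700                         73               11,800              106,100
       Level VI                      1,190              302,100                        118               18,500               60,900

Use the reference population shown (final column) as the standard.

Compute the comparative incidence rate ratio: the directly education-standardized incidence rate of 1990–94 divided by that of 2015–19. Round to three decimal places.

Education-specific rates per 100,000 for 1990–94: 375.20, 229.57, 348.37, 308.74, 440.56, 393.91.
For 2015–19: 428.57, 403.23, 404.26, 454.55, 618.64, 637.84.
Standard total = 506,200; weights = 0.1296, 0.1804, 0.1778, 0.1823, 0.2096, 0.1203.
1990–94: 0.1296×375.20 + 0.1804×229.57 + 0.1778×348.37 + 0.1823×308.74 + 0.2096×440.56 + 0.1203×393.91 = 347.9960 per 100,000.
2015–19: 0.1296×428.57 + 0.1804×403.23 + 0.1778×404.26 + 0.1823×454.55 + 0.2096×618.64 + 0.1203×637.84 = 489.4287 per 100,000.
Ratio = 347.9960 ÷ 489.4287 = 0.71102.

0.711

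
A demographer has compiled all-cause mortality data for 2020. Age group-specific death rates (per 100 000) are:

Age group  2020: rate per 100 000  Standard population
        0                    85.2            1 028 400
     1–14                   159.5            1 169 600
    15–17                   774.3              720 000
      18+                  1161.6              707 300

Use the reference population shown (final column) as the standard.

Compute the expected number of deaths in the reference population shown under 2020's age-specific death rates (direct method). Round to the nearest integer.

Expected deaths = Σ (standard pop × age-specific rate ÷ 100 000)
= 1 028 400×85.2/100 000 + 1 169 600×159.5/100 000 + 720 000×774.3/100 000 + 707 300×1161.6/100 000
= 876.20 + 1865.51 + 5574.96 + 8216.00 = 16532.67.

16533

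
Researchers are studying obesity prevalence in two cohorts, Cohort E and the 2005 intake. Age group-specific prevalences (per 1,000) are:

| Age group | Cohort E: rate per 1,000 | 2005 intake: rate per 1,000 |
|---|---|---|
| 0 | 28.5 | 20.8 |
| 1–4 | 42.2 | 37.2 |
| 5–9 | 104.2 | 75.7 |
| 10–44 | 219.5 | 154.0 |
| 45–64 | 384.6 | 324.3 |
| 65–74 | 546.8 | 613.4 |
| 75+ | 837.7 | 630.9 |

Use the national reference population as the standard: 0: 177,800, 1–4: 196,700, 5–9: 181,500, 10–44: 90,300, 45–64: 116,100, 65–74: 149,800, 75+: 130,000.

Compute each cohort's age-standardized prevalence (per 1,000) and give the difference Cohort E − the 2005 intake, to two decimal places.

Standard total = 1,042,200; weights = 0.1706, 0.1887, 0.1742, 0.0866, 0.1114, 0.1437, 0.1247.
Cohort E: 0.1706×28.5 + 0.1887×42.2 + 0.1742×104.2 + 0.0866×219.5 + 0.1114×384.6 + 0.1437×546.8 + 0.1247×837.7 = 275.9210 per 1,000.
The 2005 intake: 0.1706×20.8 + 0.1887×37.2 + 0.1742×75.7 + 0.0866×154.0 + 0.1114×324.3 + 0.1437×613.4 + 0.1247×630.9 = 240.0852 per 1,000.
Difference = 275.9210 − 240.0852 = 35.8358.

35.84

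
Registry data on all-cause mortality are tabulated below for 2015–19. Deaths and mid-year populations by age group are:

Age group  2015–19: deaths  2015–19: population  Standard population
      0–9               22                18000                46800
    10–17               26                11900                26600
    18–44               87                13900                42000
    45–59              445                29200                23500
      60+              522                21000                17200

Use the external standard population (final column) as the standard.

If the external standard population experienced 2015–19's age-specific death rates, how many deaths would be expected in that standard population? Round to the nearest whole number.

1164

Age-specific rates per 1000 for 2015–19: 1.222, 2.185, 6.259, 15.240, 24.857.
Expected deaths = Σ (standard pop × age-specific rate ÷ 1000)
= 46800×1.222/1000 + 26600×2.185/1000 + 42000×6.259/1000 + 23500×15.240/1000 + 17200×24.857/1000
= 57.20 + 58.12 + 262.88 + 358.13 + 427.54 = 1163.87.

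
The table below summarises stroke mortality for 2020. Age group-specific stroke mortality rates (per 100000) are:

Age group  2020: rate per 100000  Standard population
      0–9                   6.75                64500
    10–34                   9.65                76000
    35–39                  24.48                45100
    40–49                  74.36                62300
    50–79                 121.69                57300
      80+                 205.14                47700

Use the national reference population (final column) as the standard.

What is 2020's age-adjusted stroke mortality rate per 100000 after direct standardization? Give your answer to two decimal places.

Standard total = 352900; weights = 0.1828, 0.2154, 0.1278, 0.1765, 0.1624, 0.1352.
Standardized rate: 0.1828×6.75 + 0.2154×9.65 + 0.1278×24.48 + 0.1765×74.36 + 0.1624×121.69 + 0.1352×205.14 = 67.0543 per 100000.

67.05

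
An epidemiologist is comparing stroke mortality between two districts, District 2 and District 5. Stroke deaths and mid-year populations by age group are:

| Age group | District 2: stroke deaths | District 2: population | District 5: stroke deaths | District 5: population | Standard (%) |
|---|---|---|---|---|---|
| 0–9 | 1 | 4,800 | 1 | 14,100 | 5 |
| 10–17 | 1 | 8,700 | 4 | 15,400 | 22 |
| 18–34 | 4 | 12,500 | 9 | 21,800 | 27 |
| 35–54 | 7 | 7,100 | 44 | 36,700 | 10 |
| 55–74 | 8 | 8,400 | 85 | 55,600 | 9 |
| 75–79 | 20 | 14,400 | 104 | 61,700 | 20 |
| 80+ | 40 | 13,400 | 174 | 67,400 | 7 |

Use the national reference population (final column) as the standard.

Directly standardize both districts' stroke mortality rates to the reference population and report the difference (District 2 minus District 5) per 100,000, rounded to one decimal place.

-15.4

Age-specific rates per 100,000 for District 2: 20.83, 11.49, 32.00, 98.59, 95.24, 138.89, 298.51.
For District 5: 7.09, 25.97, 41.28, 119.89, 152.88, 168.56, 258.16.
Standard weights: 0.05, 0.22, 0.27, 0.10, 0.09, 0.20, 0.07.
District 2: 0.0500×20.83 + 0.2200×11.49 + 0.2700×32.00 + 0.1000×98.59 + 0.0900×95.24 + 0.2000×138.89 + 0.0700×298.51 = 79.3143 per 100,000.
District 5: 0.0500×7.09 + 0.2200×25.97 + 0.2700×41.28 + 0.1000×119.89 + 0.0900×152.88 + 0.2000×168.56 + 0.0700×258.16 = 94.7465 per 100,000.
Difference = 79.3143 − 94.7465 = -15.4322.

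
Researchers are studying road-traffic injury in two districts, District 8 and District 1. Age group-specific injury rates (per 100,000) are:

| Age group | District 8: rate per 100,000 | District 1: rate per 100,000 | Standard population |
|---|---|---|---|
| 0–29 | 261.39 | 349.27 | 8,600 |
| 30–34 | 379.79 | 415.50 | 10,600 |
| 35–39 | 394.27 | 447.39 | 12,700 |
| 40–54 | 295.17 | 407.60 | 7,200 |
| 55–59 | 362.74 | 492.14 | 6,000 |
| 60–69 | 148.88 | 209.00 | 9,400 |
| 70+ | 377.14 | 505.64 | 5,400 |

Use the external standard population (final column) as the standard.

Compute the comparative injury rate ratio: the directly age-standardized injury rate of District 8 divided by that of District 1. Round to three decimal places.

0.803

Standard total = 59,900; weights = 0.1436, 0.1770, 0.2120, 0.1202, 0.1002, 0.1569, 0.0902.
District 8: 0.1436×261.39 + 0.1770×379.79 + 0.2120×394.27 + 0.1202×295.17 + 0.1002×362.74 + 0.1569×148.88 + 0.0902×377.14 = 317.5067 per 100,000.
District 1: 0.1436×349.27 + 0.1770×415.50 + 0.2120×447.39 + 0.1202×407.60 + 0.1002×492.14 + 0.1569×209.00 + 0.0902×505.64 = 395.2002 per 100,000.
Ratio = 317.5067 ÷ 395.2002 = 0.80341.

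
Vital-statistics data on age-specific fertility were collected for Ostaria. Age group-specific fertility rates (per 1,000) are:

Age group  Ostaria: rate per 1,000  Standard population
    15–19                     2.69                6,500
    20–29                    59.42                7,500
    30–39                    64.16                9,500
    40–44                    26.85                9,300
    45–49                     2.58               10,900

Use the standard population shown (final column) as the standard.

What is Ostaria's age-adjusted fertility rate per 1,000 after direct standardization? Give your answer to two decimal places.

Standard total = 43,700; weights = 0.1487, 0.1716, 0.2174, 0.2128, 0.2494.
Standardized rate: 0.1487×2.69 + 0.1716×59.42 + 0.2174×64.16 + 0.2128×26.85 + 0.2494×2.58 = 30.9035 per 1,000.

30.90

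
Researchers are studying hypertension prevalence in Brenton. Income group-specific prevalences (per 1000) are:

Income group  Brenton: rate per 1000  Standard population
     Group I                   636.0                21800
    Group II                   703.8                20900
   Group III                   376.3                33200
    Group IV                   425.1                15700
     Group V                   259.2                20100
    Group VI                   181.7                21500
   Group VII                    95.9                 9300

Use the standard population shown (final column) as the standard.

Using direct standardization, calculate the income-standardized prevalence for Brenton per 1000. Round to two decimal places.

405.26

Standard total = 142500; weights = 0.1530, 0.1467, 0.2330, 0.1102, 0.1411, 0.1509, 0.0653.
Standardized rate: 0.1530×636.0 + 0.1467×703.8 + 0.2330×376.3 + 0.1102×425.1 + 0.1411×259.2 + 0.1509×181.7 + 0.0653×95.9 = 405.2617 per 1000.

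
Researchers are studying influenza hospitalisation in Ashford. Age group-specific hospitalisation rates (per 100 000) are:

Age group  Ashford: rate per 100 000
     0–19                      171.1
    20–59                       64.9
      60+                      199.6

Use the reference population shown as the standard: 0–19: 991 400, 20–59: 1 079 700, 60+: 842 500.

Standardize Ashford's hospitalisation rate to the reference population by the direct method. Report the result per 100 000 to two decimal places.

139.99

Standard total = 2 913 600; weights = 0.3403, 0.3706, 0.2892.
Standardized rate: 0.3403×171.1 + 0.3706×64.9 + 0.2892×199.6 = 139.9863 per 100 000.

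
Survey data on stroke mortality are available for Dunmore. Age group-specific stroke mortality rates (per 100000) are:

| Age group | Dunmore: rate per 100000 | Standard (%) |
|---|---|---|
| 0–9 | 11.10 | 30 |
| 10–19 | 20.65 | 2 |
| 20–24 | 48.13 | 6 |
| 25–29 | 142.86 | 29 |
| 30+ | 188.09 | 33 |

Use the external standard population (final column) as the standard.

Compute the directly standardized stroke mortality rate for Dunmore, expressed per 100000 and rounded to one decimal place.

110.1

Standard weights: 0.30, 0.02, 0.06, 0.29, 0.33.
Standardized rate: 0.3000×11.10 + 0.0200×20.65 + 0.0600×48.13 + 0.2900×142.86 + 0.3300×188.09 = 110.1299 per 100000.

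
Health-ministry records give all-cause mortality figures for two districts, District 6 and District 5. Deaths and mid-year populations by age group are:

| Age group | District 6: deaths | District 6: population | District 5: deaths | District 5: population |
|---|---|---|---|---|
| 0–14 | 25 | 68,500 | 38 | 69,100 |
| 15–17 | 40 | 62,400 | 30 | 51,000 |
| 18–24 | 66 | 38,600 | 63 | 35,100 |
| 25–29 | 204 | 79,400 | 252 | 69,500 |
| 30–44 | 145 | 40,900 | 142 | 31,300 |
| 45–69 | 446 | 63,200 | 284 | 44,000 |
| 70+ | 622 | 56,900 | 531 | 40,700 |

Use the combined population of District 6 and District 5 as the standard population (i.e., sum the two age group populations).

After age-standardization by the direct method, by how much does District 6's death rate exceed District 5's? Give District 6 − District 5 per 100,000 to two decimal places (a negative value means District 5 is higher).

-52.83

Age-specific rates per 100,000 for District 6: 36.50, 64.10, 170.98, 256.93, 354.52, 705.70, 1093.15.
For District 5: 54.99, 58.82, 179.49, 362.59, 453.67, 645.45, 1304.67.
Combined standard total = 750,600; weights = 0.1833, 0.1511, 0.0982, 0.1984, 0.0962, 0.1428, 0.1300.
District 6: 0.1833×36.50 + 0.1511×64.10 + 0.0982×170.98 + 0.1984×256.93 + 0.0962×354.52 + 0.1428×705.70 + 0.1300×1093.15 = 361.1609 per 100,000.
District 5: 0.1833×54.99 + 0.1511×58.82 + 0.0982×179.49 + 0.1984×362.59 + 0.0962×453.67 + 0.1428×645.45 + 0.1300×1304.67 = 413.9876 per 100,000.
Difference = 361.1609 − 413.9876 = -52.8267.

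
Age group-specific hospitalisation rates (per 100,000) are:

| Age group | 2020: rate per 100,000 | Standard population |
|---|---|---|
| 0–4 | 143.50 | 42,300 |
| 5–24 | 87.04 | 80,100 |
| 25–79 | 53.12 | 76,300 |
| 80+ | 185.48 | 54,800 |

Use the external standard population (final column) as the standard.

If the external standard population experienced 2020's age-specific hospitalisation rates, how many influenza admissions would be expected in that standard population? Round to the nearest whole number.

273

Expected influenza admissions = Σ (standard pop × age-specific rate ÷ 100,000)
= 42,300×143.50/100,000 + 80,100×87.04/100,000 + 76,300×53.12/100,000 + 54,800×185.48/100,000
= 60.70 + 69.72 + 40.53 + 101.64 = 272.59.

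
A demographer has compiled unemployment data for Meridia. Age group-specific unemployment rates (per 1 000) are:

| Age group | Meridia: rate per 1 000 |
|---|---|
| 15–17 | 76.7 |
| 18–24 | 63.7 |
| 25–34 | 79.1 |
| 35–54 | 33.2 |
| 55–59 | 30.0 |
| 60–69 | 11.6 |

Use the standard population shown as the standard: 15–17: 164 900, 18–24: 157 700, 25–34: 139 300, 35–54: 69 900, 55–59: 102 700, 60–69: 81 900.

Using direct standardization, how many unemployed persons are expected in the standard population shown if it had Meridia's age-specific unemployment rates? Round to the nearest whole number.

40064

Expected unemployed persons = Σ (standard pop × age-specific rate ÷ 1 000)
= 164 900×76.7/1 000 + 157 700×63.7/1 000 + 139 300×79.1/1 000 + 69 900×33.2/1 000 + 102 700×30.0/1 000 + 81 900×11.6/1 000
= 12647.83 + 10045.49 + 11018.63 + 2320.68 + 3081.00 + 950.04 = 40063.67.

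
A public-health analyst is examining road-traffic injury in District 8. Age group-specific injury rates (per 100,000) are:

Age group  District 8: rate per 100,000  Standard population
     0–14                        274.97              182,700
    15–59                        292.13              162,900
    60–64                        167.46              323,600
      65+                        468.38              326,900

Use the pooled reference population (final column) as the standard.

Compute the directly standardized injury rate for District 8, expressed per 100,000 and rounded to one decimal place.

306.3

Standard total = 996,100; weights = 0.1834, 0.1635, 0.3249, 0.3282.
Standardized rate: 0.1834×274.97 + 0.1635×292.13 + 0.3249×167.46 + 0.3282×468.38 = 306.3231 per 100,000.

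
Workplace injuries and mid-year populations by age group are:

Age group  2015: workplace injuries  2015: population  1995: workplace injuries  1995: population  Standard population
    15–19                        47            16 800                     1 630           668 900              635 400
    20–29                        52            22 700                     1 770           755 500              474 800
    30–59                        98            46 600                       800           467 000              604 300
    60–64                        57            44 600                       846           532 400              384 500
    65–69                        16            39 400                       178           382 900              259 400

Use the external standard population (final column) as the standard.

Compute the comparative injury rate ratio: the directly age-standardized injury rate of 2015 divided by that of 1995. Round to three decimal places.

Age-specific rates per 10 000 for 2015: 27.98, 22.91, 21.03, 12.78, 4.06.
For 1995: 24.37, 23.43, 17.13, 15.89, 4.65.
Standard total = 2 358 400; weights = 0.2694, 0.2013, 0.2562, 0.1630, 0.1100.
2015: 0.2694×27.98 + 0.2013×22.91 + 0.2562×21.03 + 0.1630×12.78 + 0.1100×4.06 = 20.0680 per 10 000.
1995: 0.2694×24.37 + 0.2013×23.43 + 0.2562×17.13 + 0.1630×15.89 + 0.1100×4.65 = 18.7734 per 10 000.
Ratio = 20.0680 ÷ 18.7734 = 1.06896.

1.069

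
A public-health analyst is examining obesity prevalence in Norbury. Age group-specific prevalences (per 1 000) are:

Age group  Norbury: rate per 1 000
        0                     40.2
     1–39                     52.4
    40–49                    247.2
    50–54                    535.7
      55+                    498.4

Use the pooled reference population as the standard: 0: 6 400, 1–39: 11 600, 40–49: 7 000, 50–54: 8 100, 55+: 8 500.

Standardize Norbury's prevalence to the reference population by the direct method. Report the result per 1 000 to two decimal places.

268.54

Standard total = 41 600; weights = 0.1538, 0.2788, 0.1683, 0.1947, 0.2043.
Standardized rate: 0.1538×40.2 + 0.2788×52.4 + 0.1683×247.2 + 0.1947×535.7 + 0.2043×498.4 = 268.5358 per 1 000.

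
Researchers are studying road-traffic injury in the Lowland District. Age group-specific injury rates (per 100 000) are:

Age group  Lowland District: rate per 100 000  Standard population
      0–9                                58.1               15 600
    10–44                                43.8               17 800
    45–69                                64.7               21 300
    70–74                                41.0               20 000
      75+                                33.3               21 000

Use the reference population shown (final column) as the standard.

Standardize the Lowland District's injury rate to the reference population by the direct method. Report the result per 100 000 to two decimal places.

Standard total = 95 700; weights = 0.1630, 0.1860, 0.2226, 0.2090, 0.2194.
Standardized rate: 0.1630×58.1 + 0.1860×43.8 + 0.2226×64.7 + 0.2090×41.0 + 0.2194×33.3 = 47.8935 per 100 000.

47.89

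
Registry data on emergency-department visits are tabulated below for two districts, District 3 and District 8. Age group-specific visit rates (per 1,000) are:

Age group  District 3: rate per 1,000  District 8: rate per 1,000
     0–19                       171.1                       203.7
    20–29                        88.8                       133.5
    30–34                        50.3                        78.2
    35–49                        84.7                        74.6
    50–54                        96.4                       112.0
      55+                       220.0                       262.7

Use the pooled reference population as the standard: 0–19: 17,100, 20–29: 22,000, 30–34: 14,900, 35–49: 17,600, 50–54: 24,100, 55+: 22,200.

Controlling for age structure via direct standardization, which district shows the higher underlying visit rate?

District 8

Standard total = 117,900; weights = 0.1450, 0.1866, 0.1264, 0.1493, 0.2044, 0.1883.
District 3: 0.1450×171.1 + 0.1866×88.8 + 0.1264×50.3 + 0.1493×84.7 + 0.2044×96.4 + 0.1883×220.0 = 121.5169 per 1,000.
District 8: 0.1450×203.7 + 0.1866×133.5 + 0.1264×78.2 + 0.1493×74.6 + 0.2044×112.0 + 0.1883×262.7 = 147.8333 per 1,000.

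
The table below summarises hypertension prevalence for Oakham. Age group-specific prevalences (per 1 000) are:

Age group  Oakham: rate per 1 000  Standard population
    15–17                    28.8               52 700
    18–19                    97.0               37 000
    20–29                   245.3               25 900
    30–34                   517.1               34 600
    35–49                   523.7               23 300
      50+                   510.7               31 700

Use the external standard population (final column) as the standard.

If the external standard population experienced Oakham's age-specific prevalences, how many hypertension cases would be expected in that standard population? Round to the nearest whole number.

57743

Expected hypertension cases = Σ (standard pop × age-specific rate ÷ 1 000)
= 52 700×28.8/1 000 + 37 000×97.0/1 000 + 25 900×245.3/1 000 + 34 600×517.1/1 000 + 23 300×523.7/1 000 + 31 700×510.7/1 000
= 1517.76 + 3589.00 + 6353.27 + 17891.66 + 12202.21 + 16189.19 = 57743.09.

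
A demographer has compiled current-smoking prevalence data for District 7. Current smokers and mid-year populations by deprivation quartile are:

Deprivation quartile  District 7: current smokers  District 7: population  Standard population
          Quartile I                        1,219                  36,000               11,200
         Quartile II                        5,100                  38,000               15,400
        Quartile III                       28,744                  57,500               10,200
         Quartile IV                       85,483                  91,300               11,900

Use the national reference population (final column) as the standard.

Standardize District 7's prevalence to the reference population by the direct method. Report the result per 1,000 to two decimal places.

383.71

Deprivation-specific rates per 1,000 for District 7: 33.861, 134.211, 499.896, 936.287.
Standard total = 48,700; weights = 0.2300, 0.3162, 0.2094, 0.2444.
Standardized rate: 0.2300×33.861 + 0.3162×134.211 + 0.2094×499.896 + 0.2444×936.287 = 383.7133 per 1,000.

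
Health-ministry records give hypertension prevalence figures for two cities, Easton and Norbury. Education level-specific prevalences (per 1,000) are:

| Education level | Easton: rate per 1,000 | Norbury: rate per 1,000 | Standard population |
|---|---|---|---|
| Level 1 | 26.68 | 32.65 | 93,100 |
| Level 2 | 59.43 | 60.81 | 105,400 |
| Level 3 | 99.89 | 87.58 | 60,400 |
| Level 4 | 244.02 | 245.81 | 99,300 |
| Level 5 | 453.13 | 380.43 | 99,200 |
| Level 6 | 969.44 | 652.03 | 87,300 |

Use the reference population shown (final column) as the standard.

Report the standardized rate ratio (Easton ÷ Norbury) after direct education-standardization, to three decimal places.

Standard total = 544,700; weights = 0.1709, 0.1935, 0.1109, 0.1823, 0.1821, 0.1603.
Easton: 0.1709×26.68 + 0.1935×59.43 + 0.1109×99.89 + 0.1823×244.02 + 0.1821×453.13 + 0.1603×969.44 = 309.5190 per 1,000.
Norbury: 0.1709×32.65 + 0.1935×60.81 + 0.1109×87.58 + 0.1823×245.81 + 0.1821×380.43 + 0.1603×652.03 = 245.6558 per 1,000.
Ratio = 309.5190 ÷ 245.6558 = 1.25997.

1.260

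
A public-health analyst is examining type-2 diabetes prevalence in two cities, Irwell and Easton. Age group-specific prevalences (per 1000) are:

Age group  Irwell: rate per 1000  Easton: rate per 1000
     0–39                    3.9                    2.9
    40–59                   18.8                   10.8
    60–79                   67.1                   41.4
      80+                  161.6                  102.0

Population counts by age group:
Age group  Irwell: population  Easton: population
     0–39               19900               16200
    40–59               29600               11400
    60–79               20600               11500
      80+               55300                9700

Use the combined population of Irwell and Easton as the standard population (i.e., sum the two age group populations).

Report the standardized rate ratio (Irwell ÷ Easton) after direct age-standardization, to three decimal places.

Combined standard total = 174200; weights = 0.2072, 0.2354, 0.1843, 0.3731.
Irwell: 0.2072×3.9 + 0.2354×18.8 + 0.1843×67.1 + 0.3731×161.6 = 77.8961 per 1000.
Easton: 0.2072×2.9 + 0.2354×10.8 + 0.1843×41.4 + 0.3731×102.0 = 48.8314 per 1000.
Ratio = 77.8961 ÷ 48.8314 = 1.59521.

1.595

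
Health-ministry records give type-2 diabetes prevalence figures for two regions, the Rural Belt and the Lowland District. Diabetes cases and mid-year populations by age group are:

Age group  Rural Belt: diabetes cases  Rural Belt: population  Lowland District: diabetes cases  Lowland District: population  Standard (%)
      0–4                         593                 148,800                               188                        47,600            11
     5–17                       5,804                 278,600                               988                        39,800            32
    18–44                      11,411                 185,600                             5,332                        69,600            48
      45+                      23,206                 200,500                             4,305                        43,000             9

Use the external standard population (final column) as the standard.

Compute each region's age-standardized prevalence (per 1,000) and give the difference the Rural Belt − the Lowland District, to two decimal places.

Age-specific rates per 1,000 for the Rural Belt: 3.985, 20.833, 61.482, 115.741.
For the Lowland District: 3.950, 24.824, 76.609, 100.116.
Standard weights: 0.11, 0.32, 0.48, 0.09.
The Rural Belt: 0.1100×3.985 + 0.3200×20.833 + 0.4800×61.482 + 0.0900×115.741 = 47.0327 per 1,000.
The Lowland District: 0.1100×3.950 + 0.3200×24.824 + 0.4800×76.609 + 0.0900×100.116 = 54.1611 per 1,000.
Difference = 47.0327 − 54.1611 = -7.1283.

-7.13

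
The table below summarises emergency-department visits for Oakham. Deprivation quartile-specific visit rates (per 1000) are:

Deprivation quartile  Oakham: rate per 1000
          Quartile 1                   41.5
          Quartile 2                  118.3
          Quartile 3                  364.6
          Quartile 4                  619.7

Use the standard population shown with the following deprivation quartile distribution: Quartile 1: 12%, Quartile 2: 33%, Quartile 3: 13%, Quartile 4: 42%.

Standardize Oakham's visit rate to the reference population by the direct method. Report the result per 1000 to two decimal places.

Standard weights: 0.12, 0.33, 0.13, 0.42.
Standardized rate: 0.1200×41.5 + 0.3300×118.3 + 0.1300×364.6 + 0.4200×619.7 = 351.6910 per 1000.

351.69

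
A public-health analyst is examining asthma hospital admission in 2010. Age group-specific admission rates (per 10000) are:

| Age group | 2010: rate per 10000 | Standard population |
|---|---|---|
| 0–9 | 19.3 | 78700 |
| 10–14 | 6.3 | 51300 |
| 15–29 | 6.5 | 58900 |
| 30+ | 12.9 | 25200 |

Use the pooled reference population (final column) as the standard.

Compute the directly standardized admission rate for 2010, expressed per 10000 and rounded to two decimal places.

Standard total = 214100; weights = 0.3676, 0.2396, 0.2751, 0.1177.
Standardized rate: 0.3676×19.3 + 0.2396×6.3 + 0.2751×6.5 + 0.1177×12.9 = 11.9105 per 10000.

11.91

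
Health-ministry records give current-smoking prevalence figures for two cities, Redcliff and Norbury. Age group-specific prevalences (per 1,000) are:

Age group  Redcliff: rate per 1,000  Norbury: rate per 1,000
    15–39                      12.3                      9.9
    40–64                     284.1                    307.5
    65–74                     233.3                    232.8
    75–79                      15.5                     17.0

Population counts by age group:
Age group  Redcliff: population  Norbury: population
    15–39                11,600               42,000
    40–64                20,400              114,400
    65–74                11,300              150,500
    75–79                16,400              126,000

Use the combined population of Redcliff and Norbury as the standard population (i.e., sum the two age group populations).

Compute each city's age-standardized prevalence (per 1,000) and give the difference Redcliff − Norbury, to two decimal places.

-6.41

Combined standard total = 492,600; weights = 0.1088, 0.2737, 0.3285, 0.2891.
Redcliff: 0.1088×12.3 + 0.2737×284.1 + 0.3285×233.3 + 0.2891×15.5 = 160.1931 per 1,000.
Norbury: 0.1088×9.9 + 0.2737×307.5 + 0.3285×232.8 + 0.2891×17.0 = 166.6047 per 1,000.
Difference = 160.1931 − 166.6047 = -6.4117.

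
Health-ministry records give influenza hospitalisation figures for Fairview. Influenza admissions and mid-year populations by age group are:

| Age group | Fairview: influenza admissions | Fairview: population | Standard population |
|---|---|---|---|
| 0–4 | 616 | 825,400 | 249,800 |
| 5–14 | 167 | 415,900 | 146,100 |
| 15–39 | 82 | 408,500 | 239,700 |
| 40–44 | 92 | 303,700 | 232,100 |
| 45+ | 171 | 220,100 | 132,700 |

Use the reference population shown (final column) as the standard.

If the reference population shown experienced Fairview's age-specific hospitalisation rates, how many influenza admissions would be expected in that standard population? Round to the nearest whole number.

Age-specific rates per 100,000 for Fairview: 74.63, 40.15, 20.07, 30.29, 77.69.
Expected influenza admissions = Σ (standard pop × age-specific rate ÷ 100,000)
= 249,800×74.63/100,000 + 146,100×40.15/100,000 + 239,700×20.07/100,000 + 232,100×30.29/100,000 + 132,700×77.69/100,000
= 186.43 + 58.66 + 48.12 + 70.31 + 103.10 = 466.62.

467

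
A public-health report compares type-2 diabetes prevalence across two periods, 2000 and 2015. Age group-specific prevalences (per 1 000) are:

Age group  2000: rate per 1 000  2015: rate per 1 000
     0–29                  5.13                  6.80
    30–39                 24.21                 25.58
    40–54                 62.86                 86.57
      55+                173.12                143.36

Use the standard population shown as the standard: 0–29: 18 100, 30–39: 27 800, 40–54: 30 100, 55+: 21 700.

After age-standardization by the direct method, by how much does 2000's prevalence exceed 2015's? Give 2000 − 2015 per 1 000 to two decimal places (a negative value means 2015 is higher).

Standard total = 97 700; weights = 0.1853, 0.2845, 0.3081, 0.2221.
2000: 0.1853×5.13 + 0.2845×24.21 + 0.3081×62.86 + 0.2221×173.12 = 65.6569 per 1 000.
2015: 0.1853×6.80 + 0.2845×25.58 + 0.3081×86.57 + 0.2221×143.36 = 67.0509 per 1 000.
Difference = 65.6569 − 67.0509 = -1.3940.

-1.39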